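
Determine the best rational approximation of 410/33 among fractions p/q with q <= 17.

87/7

Expand x = 410/33 as a continued fraction with the Euclidean algorithm:
  410 = 12*33 + 14, so a_0 = 12.
  33 = 2*14 + 5, so a_1 = 2.
  14 = 2*5 + 4, so a_2 = 2.
  5 = 1*4 + 1, so a_3 = 1.
  4 = 4*1 + 0, so a_4 = 4.
so x = [12; 2, 2, 1, 4].
Convergents (p_i = a_i*p_{i-1} + p_{i-2}, q_i = a_i*q_{i-1} + q_{i-2} with p_{-2}=0, p_{-1}=1, q_{-2}=1, q_{-1}=0), until the denominator exceeds 17:
  i=0: a_0=12, p_0 = 12*1 + 0 = 12, q_0 = 12*0 + 1 = 1.
  i=1: a_1=2, p_1 = 2*12 + 1 = 25, q_1 = 2*1 + 0 = 2.
  i=2: a_2=2, p_2 = 2*25 + 12 = 62, q_2 = 2*2 + 1 = 5.
  i=3: a_3=1, p_3 = 1*62 + 25 = 87, q_3 = 1*5 + 2 = 7.
  i=4: a_4=4, p_4 = 4*87 + 62 = 410, q_4 = 4*7 + 5 = 33.
q_4 = 33 > 17, so the last convergent with denominator <= 17 is p_3/q_3 = 87/7.
The closest fraction with denominator <= 17 is either p_3/q_3 or the intermediate fraction (k*p_3 + p_2)/(k*q_3 + q_2) with the largest k >= 1 whose denominator stays <= 17; these approach x as k grows, and every other convergent or intermediate fraction in range is farther away.
Largest k: floor((17 - q_2)/q_3) = floor((17 - 5)/7) = 1.
That gives (1*87 + 62)/(1*7 + 5) = 149/12.
Compare the errors: |x - 87/7| = |410*7 - 87*33|/(33*7) = 1/231, and |x - 149/12| = |410*12 - 149*33|/(33*12) = 3/396.
Cross-multiplying, 1*396 = 396 < 693 = 3*231, so 1/231 is smaller: the convergent 87/7 is closer to x than 149/12.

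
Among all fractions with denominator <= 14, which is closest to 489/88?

50/9

Expand x = 489/88 as a continued fraction with the Euclidean algorithm:
  489 = 5*88 + 49, so a_0 = 5.
  88 = 1*49 + 39, so a_1 = 1.
  49 = 1*39 + 10, so a_2 = 1.
  39 = 3*10 + 9, so a_3 = 3.
  10 = 1*9 + 1, so a_4 = 1.
  9 = 9*1 + 0, so a_5 = 9.
so x = [5; 1, 1, 3, 1, 9].
Convergents (p_i = a_i*p_{i-1} + p_{i-2}, q_i = a_i*q_{i-1} + q_{i-2} with p_{-2}=0, p_{-1}=1, q_{-2}=1, q_{-1}=0), until the denominator exceeds 14:
  i=0: a_0=5, p_0 = 5*1 + 0 = 5, q_0 = 5*0 + 1 = 1.
  i=1: a_1=1, p_1 = 1*5 + 1 = 6, q_1 = 1*1 + 0 = 1.
  i=2: a_2=1, p_2 = 1*6 + 5 = 11, q_2 = 1*1 + 1 = 2.
  i=3: a_3=3, p_3 = 3*11 + 6 = 39, q_3 = 3*2 + 1 = 7.
  i=4: a_4=1, p_4 = 1*39 + 11 = 50, q_4 = 1*7 + 2 = 9.
  i=5: a_5=9, p_5 = 9*50 + 39 = 489, q_5 = 9*9 + 7 = 88.
q_5 = 88 > 14, so the last convergent with denominator <= 14 is p_4/q_4 = 50/9.
The closest fraction with denominator <= 14 is either p_4/q_4 or the intermediate fraction (k*p_4 + p_3)/(k*q_4 + q_3) with the largest k >= 1 whose denominator stays <= 14; these approach x as k grows, and every other convergent or intermediate fraction in range is farther away.
Largest k: floor((14 - q_3)/q_4) = floor((14 - 7)/9) = 0.
Since k = 0, no intermediate fraction beyond p_4/q_4 has denominator <= 14, so the convergent 50/9 is the closest (its error is |489*9 - 50*88|/(88*9) = 1/792).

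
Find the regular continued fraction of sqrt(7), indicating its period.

[2; (1, 1, 1, 4)]

Write x_i = (sqrt(7) + m_i)/d_i with (m_0, d_0) = (0, 1). a_0 = floor(sqrt(7)) = 2, since 2^2 = 4 <= 7 < 9 = 3^2.
Iterate m_{i+1} = d_i*a_i - m_i, d_{i+1} = (7 - m_{i+1}^2)/d_i, a_{i+1} = floor((a_0 + m_{i+1})/d_{i+1}):
  m_1 = 1*2 - 0 = 2, d_1 = (7 - 2^2)/1 = 3/1 = 3, a_1 = floor((2 + 2)/3) = 1.
  m_2 = 3*1 - 2 = 1, d_2 = (7 - 1^2)/3 = 6/3 = 2, a_2 = floor((2 + 1)/2) = 1.
  m_3 = 2*1 - 1 = 1, d_3 = (7 - 1^2)/2 = 6/2 = 3, a_3 = floor((2 + 1)/3) = 1.
  m_4 = 3*1 - 1 = 2, d_4 = (7 - 2^2)/3 = 3/3 = 1, a_4 = floor((2 + 2)/1) = 4.
  m_5 = 1*4 - 2 = 2, d_5 = (7 - 2^2)/1 = 3/1 = 3: (m_5, d_5) = (m_1, d_1) = (2, 3), so from here the quotients repeat a_1, ..., a_4; the period length is 4.
Hence the expansion of sqrt(7) is a_0 = 2 followed by the repeating block 1, 1, 1, 4 (period 4).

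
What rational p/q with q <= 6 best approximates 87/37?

7/3

Expand x = 87/37 as a continued fraction with the Euclidean algorithm:
  87 = 2*37 + 13, so a_0 = 2.
  37 = 2*13 + 11, so a_1 = 2.
  13 = 1*11 + 2, so a_2 = 1.
  11 = 5*2 + 1, so a_3 = 5.
  2 = 2*1 + 0, so a_4 = 2.
so x = [2; 2, 1, 5, 2].
Convergents (p_i = a_i*p_{i-1} + p_{i-2}, q_i = a_i*q_{i-1} + q_{i-2} with p_{-2}=0, p_{-1}=1, q_{-2}=1, q_{-1}=0), until the denominator exceeds 6:
  i=0: a_0=2, p_0 = 2*1 + 0 = 2, q_0 = 2*0 + 1 = 1.
  i=1: a_1=2, p_1 = 2*2 + 1 = 5, q_1 = 2*1 + 0 = 2.
  i=2: a_2=1, p_2 = 1*5 + 2 = 7, q_2 = 1*2 + 1 = 3.
  i=3: a_3=5, p_3 = 5*7 + 5 = 40, q_3 = 5*3 + 2 = 17.
q_3 = 17 > 6, so the last convergent with denominator <= 6 is p_2/q_2 = 7/3.
The closest fraction with denominator <= 6 is either p_2/q_2 or the intermediate fraction (k*p_2 + p_1)/(k*q_2 + q_1) with the largest k >= 1 whose denominator stays <= 6; these approach x as k grows, and every other convergent or intermediate fraction in range is farther away.
Largest k: floor((6 - q_1)/q_2) = floor((6 - 2)/3) = 1.
That gives (1*7 + 5)/(1*3 + 2) = 12/5.
Compare the errors: |x - 7/3| = |87*3 - 7*37|/(37*3) = 2/111, and |x - 12/5| = |87*5 - 12*37|/(37*5) = 9/185.
Cross-multiplying, 2*185 = 370 < 999 = 9*111, so 2/111 is smaller: the convergent 7/3 is closer to x than 12/5.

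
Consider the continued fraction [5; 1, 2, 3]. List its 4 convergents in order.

Using the convergent recurrence p_i = a_i*p_{i-1} + p_{i-2}, q_i = a_i*q_{i-1} + q_{i-2} with p_{-2}=0, p_{-1}=1, q_{-2}=1, q_{-1}=0:
  i=0: a_0=5, p_0 = 5*1 + 0 = 5, q_0 = 5*0 + 1 = 1.
  i=1: a_1=1, p_1 = 1*5 + 1 = 6, q_1 = 1*1 + 0 = 1.
  i=2: a_2=2, p_2 = 2*6 + 5 = 17, q_2 = 2*1 + 1 = 3.
  i=3: a_3=3, p_3 = 3*17 + 6 = 57, q_3 = 3*3 + 1 = 10.

5/1, 6/1, 17/3, 57/10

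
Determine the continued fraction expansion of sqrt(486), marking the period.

[22; (22, 44)]

Write x_i = (sqrt(486) + m_i)/d_i with (m_0, d_0) = (0, 1). a_0 = floor(sqrt(486)) = 22, since 22^2 = 484 <= 486 < 529 = 23^2.
Iterate m_{i+1} = d_i*a_i - m_i, d_{i+1} = (486 - m_{i+1}^2)/d_i, a_{i+1} = floor((a_0 + m_{i+1})/d_{i+1}):
  m_1 = 1*22 - 0 = 22, d_1 = (486 - 22^2)/1 = 2/1 = 2, a_1 = floor((22 + 22)/2) = 22.
  m_2 = 2*22 - 22 = 22, d_2 = (486 - 22^2)/2 = 2/2 = 1, a_2 = floor((22 + 22)/1) = 44.
  m_3 = 1*44 - 22 = 22, d_3 = (486 - 22^2)/1 = 2/1 = 2: (m_3, d_3) = (m_1, d_1) = (22, 2), so from here the quotients repeat a_1, a_2; the period length is 2.
Hence the expansion of sqrt(486) is a_0 = 22 followed by the repeating block 22, 44 (period 2).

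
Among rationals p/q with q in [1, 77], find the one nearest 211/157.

43/32

Expand x = 211/157 as a continued fraction with the Euclidean algorithm:
  211 = 1*157 + 54, so a_0 = 1.
  157 = 2*54 + 49, so a_1 = 2.
  54 = 1*49 + 5, so a_2 = 1.
  49 = 9*5 + 4, so a_3 = 9.
  5 = 1*4 + 1, so a_4 = 1.
  4 = 4*1 + 0, so a_5 = 4.
so x = [1; 2, 1, 9, 1, 4].
Convergents (p_i = a_i*p_{i-1} + p_{i-2}, q_i = a_i*q_{i-1} + q_{i-2} with p_{-2}=0, p_{-1}=1, q_{-2}=1, q_{-1}=0), until the denominator exceeds 77:
  i=0: a_0=1, p_0 = 1*1 + 0 = 1, q_0 = 1*0 + 1 = 1.
  i=1: a_1=2, p_1 = 2*1 + 1 = 3, q_1 = 2*1 + 0 = 2.
  i=2: a_2=1, p_2 = 1*3 + 1 = 4, q_2 = 1*2 + 1 = 3.
  i=3: a_3=9, p_3 = 9*4 + 3 = 39, q_3 = 9*3 + 2 = 29.
  i=4: a_4=1, p_4 = 1*39 + 4 = 43, q_4 = 1*29 + 3 = 32.
  i=5: a_5=4, p_5 = 4*43 + 39 = 211, q_5 = 4*32 + 29 = 157.
q_5 = 157 > 77, so the last convergent with denominator <= 77 is p_4/q_4 = 43/32.
The closest fraction with denominator <= 77 is either p_4/q_4 or the intermediate fraction (k*p_4 + p_3)/(k*q_4 + q_3) with the largest k >= 1 whose denominator stays <= 77; these approach x as k grows, and every other convergent or intermediate fraction in range is farther away.
Largest k: floor((77 - q_3)/q_4) = floor((77 - 29)/32) = 1.
That gives (1*43 + 39)/(1*32 + 29) = 82/61.
Compare the errors: |x - 43/32| = |211*32 - 43*157|/(157*32) = 1/5024, and |x - 82/61| = |211*61 - 82*157|/(157*61) = 3/9577.
Cross-multiplying, 1*9577 = 9577 < 15072 = 3*5024, so 1/5024 is smaller: the convergent 43/32 is closer to x than 82/61.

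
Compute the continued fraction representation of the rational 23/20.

[1; 6, 1, 2]

Run the Euclidean algorithm on 23 and 20; the successive quotients are the partial quotients a_0, a_1, ... (each step inverts the fractional part left over by the previous one):
  23 = 1*20 + 3, so a_0 = 1.
  20 = 6*3 + 2, so a_1 = 6.
  3 = 1*2 + 1, so a_2 = 1.
  2 = 2*1 + 0, so a_3 = 2.
The remainder reaches 0 after 4 divisions, so the expansion has 4 partial quotients, read off in order.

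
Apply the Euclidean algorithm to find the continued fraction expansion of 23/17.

[1; 2, 1, 5]

Run the Euclidean algorithm on 23 and 17; the successive quotients are the partial quotients a_0, a_1, ... (each step inverts the fractional part left over by the previous one):
  23 = 1*17 + 6, so a_0 = 1.
  17 = 2*6 + 5, so a_1 = 2.
  6 = 1*5 + 1, so a_2 = 1.
  5 = 5*1 + 0, so a_3 = 5.
The remainder reaches 0 after 4 divisions, so the expansion has 4 partial quotients, read off in order.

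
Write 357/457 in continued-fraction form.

[0; 1, 3, 1, 1, 3, 14]

Run the Euclidean algorithm on 357 and 457; the successive quotients are the partial quotients a_0, a_1, ... (each step inverts the fractional part left over by the previous one):
  357 = 0*457 + 357, so a_0 = 0.
  457 = 1*357 + 100, so a_1 = 1.
  357 = 3*100 + 57, so a_2 = 3.
  100 = 1*57 + 43, so a_3 = 1.
  57 = 1*43 + 14, so a_4 = 1.
  43 = 3*14 + 1, so a_5 = 3.
  14 = 14*1 + 0, so a_6 = 14.
The remainder reaches 0 after 7 divisions, so the expansion has 7 partial quotients, read off in order.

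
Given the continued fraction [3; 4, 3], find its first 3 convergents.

3/1, 13/4, 42/13

Using the convergent recurrence p_i = a_i*p_{i-1} + p_{i-2}, q_i = a_i*q_{i-1} + q_{i-2} with p_{-2}=0, p_{-1}=1, q_{-2}=1, q_{-1}=0:
  i=0: a_0=3, p_0 = 3*1 + 0 = 3, q_0 = 3*0 + 1 = 1.
  i=1: a_1=4, p_1 = 4*3 + 1 = 13, q_1 = 4*1 + 0 = 4.
  i=2: a_2=3, p_2 = 3*13 + 3 = 42, q_2 = 3*4 + 1 = 13.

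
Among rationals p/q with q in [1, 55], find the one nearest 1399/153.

64/7

Expand x = 1399/153 as a continued fraction with the Euclidean algorithm:
  1399 = 9*153 + 22, so a_0 = 9.
  153 = 6*22 + 21, so a_1 = 6.
  22 = 1*21 + 1, so a_2 = 1.
  21 = 21*1 + 0, so a_3 = 21.
so x = [9; 6, 1, 21].
Convergents (p_i = a_i*p_{i-1} + p_{i-2}, q_i = a_i*q_{i-1} + q_{i-2} with p_{-2}=0, p_{-1}=1, q_{-2}=1, q_{-1}=0), until the denominator exceeds 55:
  i=0: a_0=9, p_0 = 9*1 + 0 = 9, q_0 = 9*0 + 1 = 1.
  i=1: a_1=6, p_1 = 6*9 + 1 = 55, q_1 = 6*1 + 0 = 6.
  i=2: a_2=1, p_2 = 1*55 + 9 = 64, q_2 = 1*6 + 1 = 7.
  i=3: a_3=21, p_3 = 21*64 + 55 = 1399, q_3 = 21*7 + 6 = 153.
q_3 = 153 > 55, so the last convergent with denominator <= 55 is p_2/q_2 = 64/7.
The closest fraction with denominator <= 55 is either p_2/q_2 or the intermediate fraction (k*p_2 + p_1)/(k*q_2 + q_1) with the largest k >= 1 whose denominator stays <= 55; these approach x as k grows, and every other convergent or intermediate fraction in range is farther away.
Largest k: floor((55 - q_1)/q_2) = floor((55 - 6)/7) = 7.
That gives (7*64 + 55)/(7*7 + 6) = 503/55.
Compare the errors: |x - 64/7| = |1399*7 - 64*153|/(153*7) = 1/1071, and |x - 503/55| = |1399*55 - 503*153|/(153*55) = 14/8415.
Cross-multiplying, 1*8415 = 8415 < 14994 = 14*1071, so 1/1071 is smaller: the convergent 64/7 is closer to x than 503/55.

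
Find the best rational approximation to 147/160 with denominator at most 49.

34/37

Expand x = 147/160 as a continued fraction with the Euclidean algorithm:
  147 = 0*160 + 147, so a_0 = 0.
  160 = 1*147 + 13, so a_1 = 1.
  147 = 11*13 + 4, so a_2 = 11.
  13 = 3*4 + 1, so a_3 = 3.
  4 = 4*1 + 0, so a_4 = 4.
so x = [0; 1, 11, 3, 4].
Convergents (p_i = a_i*p_{i-1} + p_{i-2}, q_i = a_i*q_{i-1} + q_{i-2} with p_{-2}=0, p_{-1}=1, q_{-2}=1, q_{-1}=0), until the denominator exceeds 49:
  i=0: a_0=0, p_0 = 0*1 + 0 = 0, q_0 = 0*0 + 1 = 1.
  i=1: a_1=1, p_1 = 1*0 + 1 = 1, q_1 = 1*1 + 0 = 1.
  i=2: a_2=11, p_2 = 11*1 + 0 = 11, q_2 = 11*1 + 1 = 12.
  i=3: a_3=3, p_3 = 3*11 + 1 = 34, q_3 = 3*12 + 1 = 37.
  i=4: a_4=4, p_4 = 4*34 + 11 = 147, q_4 = 4*37 + 12 = 160.
q_4 = 160 > 49, so the last convergent with denominator <= 49 is p_3/q_3 = 34/37.
The closest fraction with denominator <= 49 is either p_3/q_3 or the intermediate fraction (k*p_3 + p_2)/(k*q_3 + q_2) with the largest k >= 1 whose denominator stays <= 49; these approach x as k grows, and every other convergent or intermediate fraction in range is farther away.
Largest k: floor((49 - q_2)/q_3) = floor((49 - 12)/37) = 1.
That gives (1*34 + 11)/(1*37 + 12) = 45/49.
Compare the errors: |x - 34/37| = |147*37 - 34*160|/(160*37) = 1/5920, and |x - 45/49| = |147*49 - 45*160|/(160*49) = 3/7840.
Cross-multiplying, 1*7840 = 7840 < 17760 = 3*5920, so 1/5920 is smaller: the convergent 34/37 is closer to x than 45/49.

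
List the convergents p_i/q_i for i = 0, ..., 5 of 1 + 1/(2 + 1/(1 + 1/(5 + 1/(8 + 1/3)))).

Using the convergent recurrence p_i = a_i*p_{i-1} + p_{i-2}, q_i = a_i*q_{i-1} + q_{i-2} with p_{-2}=0, p_{-1}=1, q_{-2}=1, q_{-1}=0:
  i=0: a_0=1, p_0 = 1*1 + 0 = 1, q_0 = 1*0 + 1 = 1.
  i=1: a_1=2, p_1 = 2*1 + 1 = 3, q_1 = 2*1 + 0 = 2.
  i=2: a_2=1, p_2 = 1*3 + 1 = 4, q_2 = 1*2 + 1 = 3.
  i=3: a_3=5, p_3 = 5*4 + 3 = 23, q_3 = 5*3 + 2 = 17.
  i=4: a_4=8, p_4 = 8*23 + 4 = 188, q_4 = 8*17 + 3 = 139.
  i=5: a_5=3, p_5 = 3*188 + 23 = 587, q_5 = 3*139 + 17 = 434.

1/1, 3/2, 4/3, 23/17, 188/139, 587/434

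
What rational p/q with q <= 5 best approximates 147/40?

Expand x = 147/40 as a continued fraction with the Euclidean algorithm:
  147 = 3*40 + 27, so a_0 = 3.
  40 = 1*27 + 13, so a_1 = 1.
  27 = 2*13 + 1, so a_2 = 2.
  13 = 13*1 + 0, so a_3 = 13.
so x = [3; 1, 2, 13].
Convergents (p_i = a_i*p_{i-1} + p_{i-2}, q_i = a_i*q_{i-1} + q_{i-2} with p_{-2}=0, p_{-1}=1, q_{-2}=1, q_{-1}=0), until the denominator exceeds 5:
  i=0: a_0=3, p_0 = 3*1 + 0 = 3, q_0 = 3*0 + 1 = 1.
  i=1: a_1=1, p_1 = 1*3 + 1 = 4, q_1 = 1*1 + 0 = 1.
  i=2: a_2=2, p_2 = 2*4 + 3 = 11, q_2 = 2*1 + 1 = 3.
  i=3: a_3=13, p_3 = 13*11 + 4 = 147, q_3 = 13*3 + 1 = 40.
q_3 = 40 > 5, so the last convergent with denominator <= 5 is p_2/q_2 = 11/3.
The closest fraction with denominator <= 5 is either p_2/q_2 or the intermediate fraction (k*p_2 + p_1)/(k*q_2 + q_1) with the largest k >= 1 whose denominator stays <= 5; these approach x as k grows, and every other convergent or intermediate fraction in range is farther away.
Largest k: floor((5 - q_1)/q_2) = floor((5 - 1)/3) = 1.
That gives (1*11 + 4)/(1*3 + 1) = 15/4.
Compare the errors: |x - 11/3| = |147*3 - 11*40|/(40*3) = 1/120, and |x - 15/4| = |147*4 - 15*40|/(40*4) = 12/160.
Cross-multiplying, 1*160 = 160 < 1440 = 12*120, so 1/120 is smaller: the convergent 11/3 is closer to x than 15/4.

11/3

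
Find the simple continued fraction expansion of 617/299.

Run the Euclidean algorithm on 617 and 299; the successive quotients are the partial quotients a_0, a_1, ... (each step inverts the fractional part left over by the previous one):
  617 = 2*299 + 19, so a_0 = 2.
  299 = 15*19 + 14, so a_1 = 15.
  19 = 1*14 + 5, so a_2 = 1.
  14 = 2*5 + 4, so a_3 = 2.
  5 = 1*4 + 1, so a_4 = 1.
  4 = 4*1 + 0, so a_5 = 4.
The remainder reaches 0 after 6 divisions, so the expansion has 6 partial quotients, read off in order.

[2; 15, 1, 2, 1, 4]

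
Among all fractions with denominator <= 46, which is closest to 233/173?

Expand x = 233/173 as a continued fraction with the Euclidean algorithm:
  233 = 1*173 + 60, so a_0 = 1.
  173 = 2*60 + 53, so a_1 = 2.
  60 = 1*53 + 7, so a_2 = 1.
  53 = 7*7 + 4, so a_3 = 7.
  7 = 1*4 + 3, so a_4 = 1.
  4 = 1*3 + 1, so a_5 = 1.
  3 = 3*1 + 0, so a_6 = 3.
so x = [1; 2, 1, 7, 1, 1, 3].
Convergents (p_i = a_i*p_{i-1} + p_{i-2}, q_i = a_i*q_{i-1} + q_{i-2} with p_{-2}=0, p_{-1}=1, q_{-2}=1, q_{-1}=0), until the denominator exceeds 46:
  i=0: a_0=1, p_0 = 1*1 + 0 = 1, q_0 = 1*0 + 1 = 1.
  i=1: a_1=2, p_1 = 2*1 + 1 = 3, q_1 = 2*1 + 0 = 2.
  i=2: a_2=1, p_2 = 1*3 + 1 = 4, q_2 = 1*2 + 1 = 3.
  i=3: a_3=7, p_3 = 7*4 + 3 = 31, q_3 = 7*3 + 2 = 23.
  i=4: a_4=1, p_4 = 1*31 + 4 = 35, q_4 = 1*23 + 3 = 26.
  i=5: a_5=1, p_5 = 1*35 + 31 = 66, q_5 = 1*26 + 23 = 49.
q_5 = 49 > 46, so the last convergent with denominator <= 46 is p_4/q_4 = 35/26.
The closest fraction with denominator <= 46 is either p_4/q_4 or the intermediate fraction (k*p_4 + p_3)/(k*q_4 + q_3) with the largest k >= 1 whose denominator stays <= 46; these approach x as k grows, and every other convergent or intermediate fraction in range is farther away.
Largest k: floor((46 - q_3)/q_4) = floor((46 - 23)/26) = 0.
Since k = 0, no intermediate fraction beyond p_4/q_4 has denominator <= 46, so the convergent 35/26 is the closest (its error is |233*26 - 35*173|/(173*26) = 3/4498).

35/26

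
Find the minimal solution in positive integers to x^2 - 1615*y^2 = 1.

First expand sqrt(1615) as a continued fraction. With x_i = (sqrt(1615) + m_i)/d_i and (m_0, d_0) = (0, 1): a_0 = floor(sqrt(1615)) = 40, since 40^2 = 1600 <= 1615 < 1681 = 41^2.
Iterate m_{i+1} = d_i*a_i - m_i, d_{i+1} = (1615 - m_{i+1}^2)/d_i, a_{i+1} = floor((a_0 + m_{i+1})/d_{i+1}):
  m_1 = 1*40 - 0 = 40, d_1 = (1615 - 40^2)/1 = 15/1 = 15, a_1 = floor((40 + 40)/15) = 5.
  m_2 = 15*5 - 40 = 35, d_2 = (1615 - 35^2)/15 = 390/15 = 26, a_2 = floor((40 + 35)/26) = 2.
  m_3 = 26*2 - 35 = 17, d_3 = (1615 - 17^2)/26 = 1326/26 = 51, a_3 = floor((40 + 17)/51) = 1.
  m_4 = 51*1 - 17 = 34, d_4 = (1615 - 34^2)/51 = 459/51 = 9, a_4 = floor((40 + 34)/9) = 8.
  m_5 = 9*8 - 34 = 38, d_5 = (1615 - 38^2)/9 = 171/9 = 19, a_5 = floor((40 + 38)/19) = 4.
  m_6 = 19*4 - 38 = 38, d_6 = (1615 - 38^2)/19 = 171/19 = 9, a_6 = floor((40 + 38)/9) = 8.
  m_7 = 9*8 - 38 = 34, d_7 = (1615 - 34^2)/9 = 459/9 = 51, a_7 = floor((40 + 34)/51) = 1.
  m_8 = 51*1 - 34 = 17, d_8 = (1615 - 17^2)/51 = 1326/51 = 26, a_8 = floor((40 + 17)/26) = 2.
  m_9 = 26*2 - 17 = 35, d_9 = (1615 - 35^2)/26 = 390/26 = 15, a_9 = floor((40 + 35)/15) = 5.
  m_10 = 15*5 - 35 = 40, d_10 = (1615 - 40^2)/15 = 15/15 = 1, a_10 = floor((40 + 40)/1) = 80.
  m_11 = 1*80 - 40 = 40, d_11 = (1615 - 40^2)/1 = 15/1 = 15: (m_11, d_11) = (m_1, d_1) = (40, 15), so from here the quotients repeat a_1, ..., a_10; the period length is 10.
So sqrt(1615) = [40; (5, 2, 1, 8, 4, 8, 1, 2, 5, 80)] with period length k = 10.
k is even, so the fundamental solution of x^2 - 1615y^2 = 1 is (p_{k-1}, q_{k-1}) = (p_9, q_9); compute convergents through index 9.
Convergents (p_i = a_i*p_{i-1} + p_{i-2}, q_i = a_i*q_{i-1} + q_{i-2} with p_{-2}=0, p_{-1}=1, q_{-2}=1, q_{-1}=0):
  i=0: a_0=40, p_0 = 40*1 + 0 = 40, q_0 = 40*0 + 1 = 1.
  i=1: a_1=5, p_1 = 5*40 + 1 = 201, q_1 = 5*1 + 0 = 5.
  i=2: a_2=2, p_2 = 2*201 + 40 = 442, q_2 = 2*5 + 1 = 11.
  i=3: a_3=1, p_3 = 1*442 + 201 = 643, q_3 = 1*11 + 5 = 16.
  i=4: a_4=8, p_4 = 8*643 + 442 = 5586, q_4 = 8*16 + 11 = 139.
  i=5: a_5=4, p_5 = 4*5586 + 643 = 22987, q_5 = 4*139 + 16 = 572.
  i=6: a_6=8, p_6 = 8*22987 + 5586 = 189482, q_6 = 8*572 + 139 = 4715.
  i=7: a_7=1, p_7 = 1*189482 + 22987 = 212469, q_7 = 1*4715 + 572 = 5287.
  i=8: a_8=2, p_8 = 2*212469 + 189482 = 614420, q_8 = 2*5287 + 4715 = 15289.
  i=9: a_9=5, p_9 = 5*614420 + 212469 = 3284569, q_9 = 5*15289 + 5287 = 81732.
Check: 3284569^2 - 1615*81732^2 = 10788393515761 - 10788393515760 = 1, so (x, y) = (3284569, 81732) solves the equation, and by the theorem it is the least positive solution.

(x, y) = (3284569, 81732)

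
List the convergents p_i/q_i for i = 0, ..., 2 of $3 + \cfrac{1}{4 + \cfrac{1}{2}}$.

Using the convergent recurrence p_i = a_i*p_{i-1} + p_{i-2}, q_i = a_i*q_{i-1} + q_{i-2} with p_{-2}=0, p_{-1}=1, q_{-2}=1, q_{-1}=0:
  i=0: a_0=3, p_0 = 3*1 + 0 = 3, q_0 = 3*0 + 1 = 1.
  i=1: a_1=4, p_1 = 4*3 + 1 = 13, q_1 = 4*1 + 0 = 4.
  i=2: a_2=2, p_2 = 2*13 + 3 = 29, q_2 = 2*4 + 1 = 9.

3/1, 13/4, 29/9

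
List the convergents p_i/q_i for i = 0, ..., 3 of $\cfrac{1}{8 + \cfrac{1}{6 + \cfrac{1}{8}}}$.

Using the convergent recurrence p_i = a_i*p_{i-1} + p_{i-2}, q_i = a_i*q_{i-1} + q_{i-2} with p_{-2}=0, p_{-1}=1, q_{-2}=1, q_{-1}=0:
  i=0: a_0=0, p_0 = 0*1 + 0 = 0, q_0 = 0*0 + 1 = 1.
  i=1: a_1=8, p_1 = 8*0 + 1 = 1, q_1 = 8*1 + 0 = 8.
  i=2: a_2=6, p_2 = 6*1 + 0 = 6, q_2 = 6*8 + 1 = 49.
  i=3: a_3=8, p_3 = 8*6 + 1 = 49, q_3 = 8*49 + 8 = 400.

0/1, 1/8, 6/49, 49/400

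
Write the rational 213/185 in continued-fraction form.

[1; 6, 1, 1, 1, 1, 5]

Run the Euclidean algorithm on 213 and 185; the successive quotients are the partial quotients a_0, a_1, ... (each step inverts the fractional part left over by the previous one):
  213 = 1*185 + 28, so a_0 = 1.
  185 = 6*28 + 17, so a_1 = 6.
  28 = 1*17 + 11, so a_2 = 1.
  17 = 1*11 + 6, so a_3 = 1.
  11 = 1*6 + 5, so a_4 = 1.
  6 = 1*5 + 1, so a_5 = 1.
  5 = 5*1 + 0, so a_6 = 5.
The remainder reaches 0 after 7 divisions, so the expansion has 7 partial quotients, read off in order.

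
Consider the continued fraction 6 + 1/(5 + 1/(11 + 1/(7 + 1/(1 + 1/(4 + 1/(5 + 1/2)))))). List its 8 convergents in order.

6/1, 31/5, 347/56, 2460/397, 2807/453, 13688/2209, 71247/11498, 156182/25205

Using the convergent recurrence p_i = a_i*p_{i-1} + p_{i-2}, q_i = a_i*q_{i-1} + q_{i-2} with p_{-2}=0, p_{-1}=1, q_{-2}=1, q_{-1}=0:
  i=0: a_0=6, p_0 = 6*1 + 0 = 6, q_0 = 6*0 + 1 = 1.
  i=1: a_1=5, p_1 = 5*6 + 1 = 31, q_1 = 5*1 + 0 = 5.
  i=2: a_2=11, p_2 = 11*31 + 6 = 347, q_2 = 11*5 + 1 = 56.
  i=3: a_3=7, p_3 = 7*347 + 31 = 2460, q_3 = 7*56 + 5 = 397.
  i=4: a_4=1, p_4 = 1*2460 + 347 = 2807, q_4 = 1*397 + 56 = 453.
  i=5: a_5=4, p_5 = 4*2807 + 2460 = 13688, q_5 = 4*453 + 397 = 2209.
  i=6: a_6=5, p_6 = 5*13688 + 2807 = 71247, q_6 = 5*2209 + 453 = 11498.
  i=7: a_7=2, p_7 = 2*71247 + 13688 = 156182, q_7 = 2*11498 + 2209 = 25205.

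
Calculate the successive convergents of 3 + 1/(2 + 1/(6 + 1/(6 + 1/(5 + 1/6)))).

3/1, 7/2, 45/13, 277/80, 1430/413, 8857/2558

Using the convergent recurrence p_i = a_i*p_{i-1} + p_{i-2}, q_i = a_i*q_{i-1} + q_{i-2} with p_{-2}=0, p_{-1}=1, q_{-2}=1, q_{-1}=0:
  i=0: a_0=3, p_0 = 3*1 + 0 = 3, q_0 = 3*0 + 1 = 1.
  i=1: a_1=2, p_1 = 2*3 + 1 = 7, q_1 = 2*1 + 0 = 2.
  i=2: a_2=6, p_2 = 6*7 + 3 = 45, q_2 = 6*2 + 1 = 13.
  i=3: a_3=6, p_3 = 6*45 + 7 = 277, q_3 = 6*13 + 2 = 80.
  i=4: a_4=5, p_4 = 5*277 + 45 = 1430, q_4 = 5*80 + 13 = 413.
  i=5: a_5=6, p_5 = 6*1430 + 277 = 8857, q_5 = 6*413 + 80 = 2558.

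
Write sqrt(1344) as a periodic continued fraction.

Write x_i = (sqrt(1344) + m_i)/d_i with (m_0, d_0) = (0, 1). a_0 = floor(sqrt(1344)) = 36, since 36^2 = 1296 <= 1344 < 1369 = 37^2.
Iterate m_{i+1} = d_i*a_i - m_i, d_{i+1} = (1344 - m_{i+1}^2)/d_i, a_{i+1} = floor((a_0 + m_{i+1})/d_{i+1}):
  m_1 = 1*36 - 0 = 36, d_1 = (1344 - 36^2)/1 = 48/1 = 48, a_1 = floor((36 + 36)/48) = 1.
  m_2 = 48*1 - 36 = 12, d_2 = (1344 - 12^2)/48 = 1200/48 = 25, a_2 = floor((36 + 12)/25) = 1.
  m_3 = 25*1 - 12 = 13, d_3 = (1344 - 13^2)/25 = 1175/25 = 47, a_3 = floor((36 + 13)/47) = 1.
  m_4 = 47*1 - 13 = 34, d_4 = (1344 - 34^2)/47 = 188/47 = 4, a_4 = floor((36 + 34)/4) = 17.
  m_5 = 4*17 - 34 = 34, d_5 = (1344 - 34^2)/4 = 188/4 = 47, a_5 = floor((36 + 34)/47) = 1.
  m_6 = 47*1 - 34 = 13, d_6 = (1344 - 13^2)/47 = 1175/47 = 25, a_6 = floor((36 + 13)/25) = 1.
  m_7 = 25*1 - 13 = 12, d_7 = (1344 - 12^2)/25 = 1200/25 = 48, a_7 = floor((36 + 12)/48) = 1.
  m_8 = 48*1 - 12 = 36, d_8 = (1344 - 36^2)/48 = 48/48 = 1, a_8 = floor((36 + 36)/1) = 72.
  m_9 = 1*72 - 36 = 36, d_9 = (1344 - 36^2)/1 = 48/1 = 48: (m_9, d_9) = (m_1, d_1) = (36, 48), so from here the quotients repeat a_1, ..., a_8; the period length is 8.
Hence the expansion of sqrt(1344) is a_0 = 36 followed by the repeating block 1, 1, 1, 17, 1, 1, 1, 72 (period 8).

[36; (1, 1, 1, 17, 1, 1, 1, 72)]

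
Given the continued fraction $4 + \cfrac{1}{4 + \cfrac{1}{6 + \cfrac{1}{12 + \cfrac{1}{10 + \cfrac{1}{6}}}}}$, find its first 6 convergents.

Using the convergent recurrence p_i = a_i*p_{i-1} + p_{i-2}, q_i = a_i*q_{i-1} + q_{i-2} with p_{-2}=0, p_{-1}=1, q_{-2}=1, q_{-1}=0:
  i=0: a_0=4, p_0 = 4*1 + 0 = 4, q_0 = 4*0 + 1 = 1.
  i=1: a_1=4, p_1 = 4*4 + 1 = 17, q_1 = 4*1 + 0 = 4.
  i=2: a_2=6, p_2 = 6*17 + 4 = 106, q_2 = 6*4 + 1 = 25.
  i=3: a_3=12, p_3 = 12*106 + 17 = 1289, q_3 = 12*25 + 4 = 304.
  i=4: a_4=10, p_4 = 10*1289 + 106 = 12996, q_4 = 10*304 + 25 = 3065.
  i=5: a_5=6, p_5 = 6*12996 + 1289 = 79265, q_5 = 6*3065 + 304 = 18694.

4/1, 17/4, 106/25, 1289/304, 12996/3065, 79265/18694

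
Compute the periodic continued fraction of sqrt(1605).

Write x_i = (sqrt(1605) + m_i)/d_i with (m_0, d_0) = (0, 1). a_0 = floor(sqrt(1605)) = 40, since 40^2 = 1600 <= 1605 < 1681 = 41^2.
Iterate m_{i+1} = d_i*a_i - m_i, d_{i+1} = (1605 - m_{i+1}^2)/d_i, a_{i+1} = floor((a_0 + m_{i+1})/d_{i+1}):
  m_1 = 1*40 - 0 = 40, d_1 = (1605 - 40^2)/1 = 5/1 = 5, a_1 = floor((40 + 40)/5) = 16.
  m_2 = 5*16 - 40 = 40, d_2 = (1605 - 40^2)/5 = 5/5 = 1, a_2 = floor((40 + 40)/1) = 80.
  m_3 = 1*80 - 40 = 40, d_3 = (1605 - 40^2)/1 = 5/1 = 5: (m_3, d_3) = (m_1, d_1) = (40, 5), so from here the quotients repeat a_1, a_2; the period length is 2.
Hence the expansion of sqrt(1605) is a_0 = 40 followed by the repeating block 16, 80 (period 2).

[40; (16, 80)]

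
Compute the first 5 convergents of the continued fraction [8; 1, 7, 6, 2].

8/1, 9/1, 71/8, 435/49, 941/106

Using the convergent recurrence p_i = a_i*p_{i-1} + p_{i-2}, q_i = a_i*q_{i-1} + q_{i-2} with p_{-2}=0, p_{-1}=1, q_{-2}=1, q_{-1}=0:
  i=0: a_0=8, p_0 = 8*1 + 0 = 8, q_0 = 8*0 + 1 = 1.
  i=1: a_1=1, p_1 = 1*8 + 1 = 9, q_1 = 1*1 + 0 = 1.
  i=2: a_2=7, p_2 = 7*9 + 8 = 71, q_2 = 7*1 + 1 = 8.
  i=3: a_3=6, p_3 = 6*71 + 9 = 435, q_3 = 6*8 + 1 = 49.
  i=4: a_4=2, p_4 = 2*435 + 71 = 941, q_4 = 2*49 + 8 = 106.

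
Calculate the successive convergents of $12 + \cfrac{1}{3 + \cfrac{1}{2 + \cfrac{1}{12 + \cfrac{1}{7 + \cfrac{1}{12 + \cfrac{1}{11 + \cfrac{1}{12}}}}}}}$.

12/1, 37/3, 86/7, 1069/87, 7569/616, 91897/7479, 1018436/82885, 12313129/1002099

Using the convergent recurrence p_i = a_i*p_{i-1} + p_{i-2}, q_i = a_i*q_{i-1} + q_{i-2} with p_{-2}=0, p_{-1}=1, q_{-2}=1, q_{-1}=0:
  i=0: a_0=12, p_0 = 12*1 + 0 = 12, q_0 = 12*0 + 1 = 1.
  i=1: a_1=3, p_1 = 3*12 + 1 = 37, q_1 = 3*1 + 0 = 3.
  i=2: a_2=2, p_2 = 2*37 + 12 = 86, q_2 = 2*3 + 1 = 7.
  i=3: a_3=12, p_3 = 12*86 + 37 = 1069, q_3 = 12*7 + 3 = 87.
  i=4: a_4=7, p_4 = 7*1069 + 86 = 7569, q_4 = 7*87 + 7 = 616.
  i=5: a_5=12, p_5 = 12*7569 + 1069 = 91897, q_5 = 12*616 + 87 = 7479.
  i=6: a_6=11, p_6 = 11*91897 + 7569 = 1018436, q_6 = 11*7479 + 616 = 82885.
  i=7: a_7=12, p_7 = 12*1018436 + 91897 = 12313129, q_7 = 12*82885 + 7479 = 1002099.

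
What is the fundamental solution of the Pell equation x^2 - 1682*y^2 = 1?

First expand sqrt(1682) as a continued fraction. With x_i = (sqrt(1682) + m_i)/d_i and (m_0, d_0) = (0, 1): a_0 = floor(sqrt(1682)) = 41, since 41^2 = 1681 <= 1682 < 1764 = 42^2.
Iterate m_{i+1} = d_i*a_i - m_i, d_{i+1} = (1682 - m_{i+1}^2)/d_i, a_{i+1} = floor((a_0 + m_{i+1})/d_{i+1}):
  m_1 = 1*41 - 0 = 41, d_1 = (1682 - 41^2)/1 = 1/1 = 1, a_1 = floor((41 + 41)/1) = 82.
  m_2 = 1*82 - 41 = 41, d_2 = (1682 - 41^2)/1 = 1/1 = 1: (m_2, d_2) = (m_1, d_1) = (41, 1), so from here the quotient a_1 repeats; the period length is 1.
So sqrt(1682) = [41; (82)] with period length k = 1.
k is odd, so (p_{k-1}, q_{k-1}) only solves x^2 - 1682y^2 = -1 and the fundamental solution of x^2 - 1682y^2 = 1 is (p_{2k-1}, q_{2k-1}) = (p_1, q_1); compute convergents through index 1, running through the period twice.
Convergents (p_i = a_i*p_{i-1} + p_{i-2}, q_i = a_i*q_{i-1} + q_{i-2} with p_{-2}=0, p_{-1}=1, q_{-2}=1, q_{-1}=0):
  i=0: a_0=41, p_0 = 41*1 + 0 = 41, q_0 = 41*0 + 1 = 1.
  i=1: a_1=82, p_1 = 82*41 + 1 = 3363, q_1 = 82*1 + 0 = 82.
Indeed p_0^2 - 1682*q_0^2 = 1681 - 1682 = -1, not +1.
Check: 3363^2 - 1682*82^2 = 11309769 - 11309768 = 1, so (x, y) = (3363, 82) solves the equation, and by the theorem it is the least positive solution.

(x, y) = (3363, 82)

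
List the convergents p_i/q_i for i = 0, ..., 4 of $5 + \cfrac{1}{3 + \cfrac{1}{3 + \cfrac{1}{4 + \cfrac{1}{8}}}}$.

Using the convergent recurrence p_i = a_i*p_{i-1} + p_{i-2}, q_i = a_i*q_{i-1} + q_{i-2} with p_{-2}=0, p_{-1}=1, q_{-2}=1, q_{-1}=0:
  i=0: a_0=5, p_0 = 5*1 + 0 = 5, q_0 = 5*0 + 1 = 1.
  i=1: a_1=3, p_1 = 3*5 + 1 = 16, q_1 = 3*1 + 0 = 3.
  i=2: a_2=3, p_2 = 3*16 + 5 = 53, q_2 = 3*3 + 1 = 10.
  i=3: a_3=4, p_3 = 4*53 + 16 = 228, q_3 = 4*10 + 3 = 43.
  i=4: a_4=8, p_4 = 8*228 + 53 = 1877, q_4 = 8*43 + 10 = 354.

5/1, 16/3, 53/10, 228/43, 1877/354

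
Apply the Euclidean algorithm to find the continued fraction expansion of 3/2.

[1; 2]

Run the Euclidean algorithm on 3 and 2; the successive quotients are the partial quotients a_0, a_1, ... (each step inverts the fractional part left over by the previous one):
  3 = 1*2 + 1, so a_0 = 1.
  2 = 2*1 + 0, so a_1 = 2.
The remainder reaches 0 after 2 divisions, so the expansion has 2 partial quotients, read off in order.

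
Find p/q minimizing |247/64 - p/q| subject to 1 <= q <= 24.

Expand x = 247/64 as a continued fraction with the Euclidean algorithm:
  247 = 3*64 + 55, so a_0 = 3.
  64 = 1*55 + 9, so a_1 = 1.
  55 = 6*9 + 1, so a_2 = 6.
  9 = 9*1 + 0, so a_3 = 9.
so x = [3; 1, 6, 9].
Convergents (p_i = a_i*p_{i-1} + p_{i-2}, q_i = a_i*q_{i-1} + q_{i-2} with p_{-2}=0, p_{-1}=1, q_{-2}=1, q_{-1}=0), until the denominator exceeds 24:
  i=0: a_0=3, p_0 = 3*1 + 0 = 3, q_0 = 3*0 + 1 = 1.
  i=1: a_1=1, p_1 = 1*3 + 1 = 4, q_1 = 1*1 + 0 = 1.
  i=2: a_2=6, p_2 = 6*4 + 3 = 27, q_2 = 6*1 + 1 = 7.
  i=3: a_3=9, p_3 = 9*27 + 4 = 247, q_3 = 9*7 + 1 = 64.
q_3 = 64 > 24, so the last convergent with denominator <= 24 is p_2/q_2 = 27/7.
The closest fraction with denominator <= 24 is either p_2/q_2 or the intermediate fraction (k*p_2 + p_1)/(k*q_2 + q_1) with the largest k >= 1 whose denominator stays <= 24; these approach x as k grows, and every other convergent or intermediate fraction in range is farther away.
Largest k: floor((24 - q_1)/q_2) = floor((24 - 1)/7) = 3.
That gives (3*27 + 4)/(3*7 + 1) = 85/22.
Compare the errors: |x - 27/7| = |247*7 - 27*64|/(64*7) = 1/448, and |x - 85/22| = |247*22 - 85*64|/(64*22) = 6/1408.
Cross-multiplying, 1*1408 = 1408 < 2688 = 6*448, so 1/448 is smaller: the convergent 27/7 is closer to x than 85/22.

27/7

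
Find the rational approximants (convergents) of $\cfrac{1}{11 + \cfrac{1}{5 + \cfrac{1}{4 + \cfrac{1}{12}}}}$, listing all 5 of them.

Using the convergent recurrence p_i = a_i*p_{i-1} + p_{i-2}, q_i = a_i*q_{i-1} + q_{i-2} with p_{-2}=0, p_{-1}=1, q_{-2}=1, q_{-1}=0:
  i=0: a_0=0, p_0 = 0*1 + 0 = 0, q_0 = 0*0 + 1 = 1.
  i=1: a_1=11, p_1 = 11*0 + 1 = 1, q_1 = 11*1 + 0 = 11.
  i=2: a_2=5, p_2 = 5*1 + 0 = 5, q_2 = 5*11 + 1 = 56.
  i=3: a_3=4, p_3 = 4*5 + 1 = 21, q_3 = 4*56 + 11 = 235.
  i=4: a_4=12, p_4 = 12*21 + 5 = 257, q_4 = 12*235 + 56 = 2876.

0/1, 1/11, 5/56, 21/235, 257/2876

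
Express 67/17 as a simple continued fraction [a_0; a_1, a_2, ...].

[3; 1, 16]

Run the Euclidean algorithm on 67 and 17; the successive quotients are the partial quotients a_0, a_1, ... (each step inverts the fractional part left over by the previous one):
  67 = 3*17 + 16, so a_0 = 3.
  17 = 1*16 + 1, so a_1 = 1.
  16 = 16*1 + 0, so a_2 = 16.
The remainder reaches 0 after 3 divisions, so the expansion has 3 partial quotients, read off in order.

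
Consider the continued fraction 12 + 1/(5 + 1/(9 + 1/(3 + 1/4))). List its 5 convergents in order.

Using the convergent recurrence p_i = a_i*p_{i-1} + p_{i-2}, q_i = a_i*q_{i-1} + q_{i-2} with p_{-2}=0, p_{-1}=1, q_{-2}=1, q_{-1}=0:
  i=0: a_0=12, p_0 = 12*1 + 0 = 12, q_0 = 12*0 + 1 = 1.
  i=1: a_1=5, p_1 = 5*12 + 1 = 61, q_1 = 5*1 + 0 = 5.
  i=2: a_2=9, p_2 = 9*61 + 12 = 561, q_2 = 9*5 + 1 = 46.
  i=3: a_3=3, p_3 = 3*561 + 61 = 1744, q_3 = 3*46 + 5 = 143.
  i=4: a_4=4, p_4 = 4*1744 + 561 = 7537, q_4 = 4*143 + 46 = 618.

12/1, 61/5, 561/46, 1744/143, 7537/618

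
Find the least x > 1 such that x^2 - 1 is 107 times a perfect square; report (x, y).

(x, y) = (962, 93)

First expand sqrt(107) as a continued fraction. With x_i = (sqrt(107) + m_i)/d_i and (m_0, d_0) = (0, 1): a_0 = floor(sqrt(107)) = 10, since 10^2 = 100 <= 107 < 121 = 11^2.
Iterate m_{i+1} = d_i*a_i - m_i, d_{i+1} = (107 - m_{i+1}^2)/d_i, a_{i+1} = floor((a_0 + m_{i+1})/d_{i+1}):
  m_1 = 1*10 - 0 = 10, d_1 = (107 - 10^2)/1 = 7/1 = 7, a_1 = floor((10 + 10)/7) = 2.
  m_2 = 7*2 - 10 = 4, d_2 = (107 - 4^2)/7 = 91/7 = 13, a_2 = floor((10 + 4)/13) = 1.
  m_3 = 13*1 - 4 = 9, d_3 = (107 - 9^2)/13 = 26/13 = 2, a_3 = floor((10 + 9)/2) = 9.
  m_4 = 2*9 - 9 = 9, d_4 = (107 - 9^2)/2 = 26/2 = 13, a_4 = floor((10 + 9)/13) = 1.
  m_5 = 13*1 - 9 = 4, d_5 = (107 - 4^2)/13 = 91/13 = 7, a_5 = floor((10 + 4)/7) = 2.
  m_6 = 7*2 - 4 = 10, d_6 = (107 - 10^2)/7 = 7/7 = 1, a_6 = floor((10 + 10)/1) = 20.
  m_7 = 1*20 - 10 = 10, d_7 = (107 - 10^2)/1 = 7/1 = 7: (m_7, d_7) = (m_1, d_1) = (10, 7), so from here the quotients repeat a_1, ..., a_6; the period length is 6.
So sqrt(107) = [10; (2, 1, 9, 1, 2, 20)] with period length k = 6.
k is even, so the fundamental solution of x^2 - 107y^2 = 1 is (p_{k-1}, q_{k-1}) = (p_5, q_5); compute convergents through index 5.
Convergents (p_i = a_i*p_{i-1} + p_{i-2}, q_i = a_i*q_{i-1} + q_{i-2} with p_{-2}=0, p_{-1}=1, q_{-2}=1, q_{-1}=0):
  i=0: a_0=10, p_0 = 10*1 + 0 = 10, q_0 = 10*0 + 1 = 1.
  i=1: a_1=2, p_1 = 2*10 + 1 = 21, q_1 = 2*1 + 0 = 2.
  i=2: a_2=1, p_2 = 1*21 + 10 = 31, q_2 = 1*2 + 1 = 3.
  i=3: a_3=9, p_3 = 9*31 + 21 = 300, q_3 = 9*3 + 2 = 29.
  i=4: a_4=1, p_4 = 1*300 + 31 = 331, q_4 = 1*29 + 3 = 32.
  i=5: a_5=2, p_5 = 2*331 + 300 = 962, q_5 = 2*32 + 29 = 93.
Check: 962^2 - 107*93^2 = 925444 - 925443 = 1, so (x, y) = (962, 93) solves the equation, and by the theorem it is the least positive solution.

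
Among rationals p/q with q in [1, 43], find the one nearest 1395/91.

46/3

Expand x = 1395/91 as a continued fraction with the Euclidean algorithm:
  1395 = 15*91 + 30, so a_0 = 15.
  91 = 3*30 + 1, so a_1 = 3.
  30 = 30*1 + 0, so a_2 = 30.
so x = [15; 3, 30].
Convergents (p_i = a_i*p_{i-1} + p_{i-2}, q_i = a_i*q_{i-1} + q_{i-2} with p_{-2}=0, p_{-1}=1, q_{-2}=1, q_{-1}=0), until the denominator exceeds 43:
  i=0: a_0=15, p_0 = 15*1 + 0 = 15, q_0 = 15*0 + 1 = 1.
  i=1: a_1=3, p_1 = 3*15 + 1 = 46, q_1 = 3*1 + 0 = 3.
  i=2: a_2=30, p_2 = 30*46 + 15 = 1395, q_2 = 30*3 + 1 = 91.
q_2 = 91 > 43, so the last convergent with denominator <= 43 is p_1/q_1 = 46/3.
The closest fraction with denominator <= 43 is either p_1/q_1 or the intermediate fraction (k*p_1 + p_0)/(k*q_1 + q_0) with the largest k >= 1 whose denominator stays <= 43; these approach x as k grows, and every other convergent or intermediate fraction in range is farther away.
Largest k: floor((43 - q_0)/q_1) = floor((43 - 1)/3) = 14.
That gives (14*46 + 15)/(14*3 + 1) = 659/43.
Compare the errors: |x - 46/3| = |1395*3 - 46*91|/(91*3) = 1/273, and |x - 659/43| = |1395*43 - 659*91|/(91*43) = 16/3913.
Cross-multiplying, 1*3913 = 3913 < 4368 = 16*273, so 1/273 is smaller: the convergent 46/3 is closer to x than 659/43.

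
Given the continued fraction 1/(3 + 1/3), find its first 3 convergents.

0/1, 1/3, 3/10

Using the convergent recurrence p_i = a_i*p_{i-1} + p_{i-2}, q_i = a_i*q_{i-1} + q_{i-2} with p_{-2}=0, p_{-1}=1, q_{-2}=1, q_{-1}=0:
  i=0: a_0=0, p_0 = 0*1 + 0 = 0, q_0 = 0*0 + 1 = 1.
  i=1: a_1=3, p_1 = 3*0 + 1 = 1, q_1 = 3*1 + 0 = 3.
  i=2: a_2=3, p_2 = 3*1 + 0 = 3, q_2 = 3*3 + 1 = 10.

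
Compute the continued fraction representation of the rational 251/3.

[83; 1, 2]

Run the Euclidean algorithm on 251 and 3; the successive quotients are the partial quotients a_0, a_1, ... (each step inverts the fractional part left over by the previous one):
  251 = 83*3 + 2, so a_0 = 83.
  3 = 1*2 + 1, so a_1 = 1.
  2 = 2*1 + 0, so a_2 = 2.
The remainder reaches 0 after 3 divisions, so the expansion has 3 partial quotients, read off in order.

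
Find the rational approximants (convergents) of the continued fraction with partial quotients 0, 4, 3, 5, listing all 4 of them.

Using the convergent recurrence p_i = a_i*p_{i-1} + p_{i-2}, q_i = a_i*q_{i-1} + q_{i-2} with p_{-2}=0, p_{-1}=1, q_{-2}=1, q_{-1}=0:
  i=0: a_0=0, p_0 = 0*1 + 0 = 0, q_0 = 0*0 + 1 = 1.
  i=1: a_1=4, p_1 = 4*0 + 1 = 1, q_1 = 4*1 + 0 = 4.
  i=2: a_2=3, p_2 = 3*1 + 0 = 3, q_2 = 3*4 + 1 = 13.
  i=3: a_3=5, p_3 = 5*3 + 1 = 16, q_3 = 5*13 + 4 = 69.

0/1, 1/4, 3/13, 16/69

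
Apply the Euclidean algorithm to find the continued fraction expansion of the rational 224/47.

Run the Euclidean algorithm on 224 and 47; the successive quotients are the partial quotients a_0, a_1, ... (each step inverts the fractional part left over by the previous one):
  224 = 4*47 + 36, so a_0 = 4.
  47 = 1*36 + 11, so a_1 = 1.
  36 = 3*11 + 3, so a_2 = 3.
  11 = 3*3 + 2, so a_3 = 3.
  3 = 1*2 + 1, so a_4 = 1.
  2 = 2*1 + 0, so a_5 = 2.
The remainder reaches 0 after 6 divisions, so the expansion has 6 partial quotients, read off in order.

[4; 1, 3, 3, 1, 2]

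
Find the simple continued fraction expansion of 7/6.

[1; 6]

Run the Euclidean algorithm on 7 and 6; the successive quotients are the partial quotients a_0, a_1, ... (each step inverts the fractional part left over by the previous one):
  7 = 1*6 + 1, so a_0 = 1.
  6 = 6*1 + 0, so a_1 = 6.
The remainder reaches 0 after 2 divisions, so the expansion has 2 partial quotients, read off in order.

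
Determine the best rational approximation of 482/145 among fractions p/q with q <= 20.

Expand x = 482/145 as a continued fraction with the Euclidean algorithm:
  482 = 3*145 + 47, so a_0 = 3.
  145 = 3*47 + 4, so a_1 = 3.
  47 = 11*4 + 3, so a_2 = 11.
  4 = 1*3 + 1, so a_3 = 1.
  3 = 3*1 + 0, so a_4 = 3.
so x = [3; 3, 11, 1, 3].
Convergents (p_i = a_i*p_{i-1} + p_{i-2}, q_i = a_i*q_{i-1} + q_{i-2} with p_{-2}=0, p_{-1}=1, q_{-2}=1, q_{-1}=0), until the denominator exceeds 20:
  i=0: a_0=3, p_0 = 3*1 + 0 = 3, q_0 = 3*0 + 1 = 1.
  i=1: a_1=3, p_1 = 3*3 + 1 = 10, q_1 = 3*1 + 0 = 3.
  i=2: a_2=11, p_2 = 11*10 + 3 = 113, q_2 = 11*3 + 1 = 34.
q_2 = 34 > 20, so the last convergent with denominator <= 20 is p_1/q_1 = 10/3.
The closest fraction with denominator <= 20 is either p_1/q_1 or the intermediate fraction (k*p_1 + p_0)/(k*q_1 + q_0) with the largest k >= 1 whose denominator stays <= 20; these approach x as k grows, and every other convergent or intermediate fraction in range is farther away.
Largest k: floor((20 - q_0)/q_1) = floor((20 - 1)/3) = 6.
That gives (6*10 + 3)/(6*3 + 1) = 63/19.
Compare the errors: |x - 10/3| = |482*3 - 10*145|/(145*3) = 4/435, and |x - 63/19| = |482*19 - 63*145|/(145*19) = 23/2755.
Cross-multiplying, 23*435 = 10005 < 11020 = 4*2755, so 23/2755 is smaller: the intermediate fraction 63/19 is closer to x than 10/3.

63/19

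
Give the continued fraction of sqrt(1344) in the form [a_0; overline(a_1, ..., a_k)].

[36; overline(1, 1, 1, 17, 1, 1, 1, 72)]

Write x_i = (sqrt(1344) + m_i)/d_i with (m_0, d_0) = (0, 1). a_0 = floor(sqrt(1344)) = 36, since 36^2 = 1296 <= 1344 < 1369 = 37^2.
Iterate m_{i+1} = d_i*a_i - m_i, d_{i+1} = (1344 - m_{i+1}^2)/d_i, a_{i+1} = floor((a_0 + m_{i+1})/d_{i+1}):
  m_1 = 1*36 - 0 = 36, d_1 = (1344 - 36^2)/1 = 48/1 = 48, a_1 = floor((36 + 36)/48) = 1.
  m_2 = 48*1 - 36 = 12, d_2 = (1344 - 12^2)/48 = 1200/48 = 25, a_2 = floor((36 + 12)/25) = 1.
  m_3 = 25*1 - 12 = 13, d_3 = (1344 - 13^2)/25 = 1175/25 = 47, a_3 = floor((36 + 13)/47) = 1.
  m_4 = 47*1 - 13 = 34, d_4 = (1344 - 34^2)/47 = 188/47 = 4, a_4 = floor((36 + 34)/4) = 17.
  m_5 = 4*17 - 34 = 34, d_5 = (1344 - 34^2)/4 = 188/4 = 47, a_5 = floor((36 + 34)/47) = 1.
  m_6 = 47*1 - 34 = 13, d_6 = (1344 - 13^2)/47 = 1175/47 = 25, a_6 = floor((36 + 13)/25) = 1.
  m_7 = 25*1 - 13 = 12, d_7 = (1344 - 12^2)/25 = 1200/25 = 48, a_7 = floor((36 + 12)/48) = 1.
  m_8 = 48*1 - 12 = 36, d_8 = (1344 - 36^2)/48 = 48/48 = 1, a_8 = floor((36 + 36)/1) = 72.
  m_9 = 1*72 - 36 = 36, d_9 = (1344 - 36^2)/1 = 48/1 = 48: (m_9, d_9) = (m_1, d_1) = (36, 48), so from here the quotients repeat a_1, ..., a_8; the period length is 8.
Hence the expansion of sqrt(1344) is a_0 = 36 followed by the repeating block 1, 1, 1, 17, 1, 1, 1, 72 (period 8).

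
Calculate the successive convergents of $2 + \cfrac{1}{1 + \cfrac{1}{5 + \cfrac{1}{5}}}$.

2/1, 3/1, 17/6, 88/31

Using the convergent recurrence p_i = a_i*p_{i-1} + p_{i-2}, q_i = a_i*q_{i-1} + q_{i-2} with p_{-2}=0, p_{-1}=1, q_{-2}=1, q_{-1}=0:
  i=0: a_0=2, p_0 = 2*1 + 0 = 2, q_0 = 2*0 + 1 = 1.
  i=1: a_1=1, p_1 = 1*2 + 1 = 3, q_1 = 1*1 + 0 = 1.
  i=2: a_2=5, p_2 = 5*3 + 2 = 17, q_2 = 5*1 + 1 = 6.
  i=3: a_3=5, p_3 = 5*17 + 3 = 88, q_3 = 5*6 + 1 = 31.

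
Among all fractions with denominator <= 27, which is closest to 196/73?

Expand x = 196/73 as a continued fraction with the Euclidean algorithm:
  196 = 2*73 + 50, so a_0 = 2.
  73 = 1*50 + 23, so a_1 = 1.
  50 = 2*23 + 4, so a_2 = 2.
  23 = 5*4 + 3, so a_3 = 5.
  4 = 1*3 + 1, so a_4 = 1.
  3 = 3*1 + 0, so a_5 = 3.
so x = [2; 1, 2, 5, 1, 3].
Convergents (p_i = a_i*p_{i-1} + p_{i-2}, q_i = a_i*q_{i-1} + q_{i-2} with p_{-2}=0, p_{-1}=1, q_{-2}=1, q_{-1}=0), until the denominator exceeds 27:
  i=0: a_0=2, p_0 = 2*1 + 0 = 2, q_0 = 2*0 + 1 = 1.
  i=1: a_1=1, p_1 = 1*2 + 1 = 3, q_1 = 1*1 + 0 = 1.
  i=2: a_2=2, p_2 = 2*3 + 2 = 8, q_2 = 2*1 + 1 = 3.
  i=3: a_3=5, p_3 = 5*8 + 3 = 43, q_3 = 5*3 + 1 = 16.
  i=4: a_4=1, p_4 = 1*43 + 8 = 51, q_4 = 1*16 + 3 = 19.
  i=5: a_5=3, p_5 = 3*51 + 43 = 196, q_5 = 3*19 + 16 = 73.
q_5 = 73 > 27, so the last convergent with denominator <= 27 is p_4/q_4 = 51/19.
The closest fraction with denominator <= 27 is either p_4/q_4 or the intermediate fraction (k*p_4 + p_3)/(k*q_4 + q_3) with the largest k >= 1 whose denominator stays <= 27; these approach x as k grows, and every other convergent or intermediate fraction in range is farther away.
Largest k: floor((27 - q_3)/q_4) = floor((27 - 16)/19) = 0.
Since k = 0, no intermediate fraction beyond p_4/q_4 has denominator <= 27, so the convergent 51/19 is the closest (its error is |196*19 - 51*73|/(73*19) = 1/1387).

51/19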